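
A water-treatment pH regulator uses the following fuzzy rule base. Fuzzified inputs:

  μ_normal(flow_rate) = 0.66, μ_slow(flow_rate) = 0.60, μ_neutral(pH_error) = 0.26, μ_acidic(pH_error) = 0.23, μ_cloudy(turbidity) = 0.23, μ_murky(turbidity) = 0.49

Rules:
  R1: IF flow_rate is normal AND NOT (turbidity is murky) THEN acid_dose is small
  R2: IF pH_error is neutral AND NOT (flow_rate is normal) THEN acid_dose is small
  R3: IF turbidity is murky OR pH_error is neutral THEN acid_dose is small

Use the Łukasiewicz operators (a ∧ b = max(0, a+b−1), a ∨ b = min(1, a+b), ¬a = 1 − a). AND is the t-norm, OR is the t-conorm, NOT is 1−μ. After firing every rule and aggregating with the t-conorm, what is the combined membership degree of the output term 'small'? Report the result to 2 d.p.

R1: normal=0.66, ¬murky=1−0.49=0.51; AND[max(0, a+b−1)] → w = 0.17
R2: neutral=0.26, ¬normal=1−0.66=0.34; AND[max(0, a+b−1)] → w = 0.00
R3: murky=0.49, neutral=0.26; OR[min(1, a+b)] → w = 0.75
Rules with consequent 'small': {R1, R2, R3} → strengths 0.17, 0.00, 0.75
Aggregate via t-conorm [min(1, a+b)]: 0.92

0.92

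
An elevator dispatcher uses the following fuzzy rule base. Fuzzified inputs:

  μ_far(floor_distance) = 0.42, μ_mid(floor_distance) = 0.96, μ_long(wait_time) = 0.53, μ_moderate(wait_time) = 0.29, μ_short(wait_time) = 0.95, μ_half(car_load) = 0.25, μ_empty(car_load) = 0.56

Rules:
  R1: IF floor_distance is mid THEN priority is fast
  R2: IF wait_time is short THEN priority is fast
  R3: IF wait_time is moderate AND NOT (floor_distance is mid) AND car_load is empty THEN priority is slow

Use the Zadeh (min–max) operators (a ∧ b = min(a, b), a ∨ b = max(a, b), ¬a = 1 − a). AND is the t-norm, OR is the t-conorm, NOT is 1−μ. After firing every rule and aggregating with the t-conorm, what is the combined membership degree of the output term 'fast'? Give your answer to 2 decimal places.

0.96

R1: mid=0.96 → w = 0.96
R2: short=0.95 → w = 0.95
R3: moderate=0.29, ¬mid=1−0.96=0.04, empty=0.56; AND[min(a, b)] → w = 0.04
Rules with consequent 'fast': {R1, R2} → strengths 0.96, 0.95
Aggregate via t-conorm [max(a, b)]: 0.96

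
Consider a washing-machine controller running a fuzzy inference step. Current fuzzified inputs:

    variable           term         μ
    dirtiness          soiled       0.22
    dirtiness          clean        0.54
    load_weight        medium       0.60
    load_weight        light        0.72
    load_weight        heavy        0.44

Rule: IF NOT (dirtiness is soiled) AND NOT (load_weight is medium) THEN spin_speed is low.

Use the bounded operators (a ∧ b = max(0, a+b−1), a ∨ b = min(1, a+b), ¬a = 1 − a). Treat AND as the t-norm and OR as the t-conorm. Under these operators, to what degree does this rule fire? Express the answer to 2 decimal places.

0.18

firing strength: ¬soiled=1−0.22=0.78, ¬medium=1−0.60=0.40; AND[max(0, a+b−1)] → w = 0.18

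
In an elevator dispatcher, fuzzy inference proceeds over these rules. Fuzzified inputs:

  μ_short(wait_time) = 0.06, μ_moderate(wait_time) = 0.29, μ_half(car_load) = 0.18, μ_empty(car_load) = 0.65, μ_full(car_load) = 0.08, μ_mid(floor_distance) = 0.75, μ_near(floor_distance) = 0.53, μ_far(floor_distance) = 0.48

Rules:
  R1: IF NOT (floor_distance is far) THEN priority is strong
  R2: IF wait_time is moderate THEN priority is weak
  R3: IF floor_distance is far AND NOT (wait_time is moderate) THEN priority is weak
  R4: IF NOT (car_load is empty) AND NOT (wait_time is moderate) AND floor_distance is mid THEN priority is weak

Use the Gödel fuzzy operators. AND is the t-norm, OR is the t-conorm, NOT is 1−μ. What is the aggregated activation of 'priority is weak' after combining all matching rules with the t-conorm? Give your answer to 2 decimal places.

R1: ¬far=1−0.48=0.52 → w = 0.52
R2: moderate=0.29 → w = 0.29
R3: far=0.48, ¬moderate=1−0.29=0.71; AND[min(a, b)] → w = 0.48
R4: ¬empty=1−0.65=0.35, ¬moderate=1−0.29=0.71, mid=0.75; AND[min(a, b)] → w = 0.35
Rules with consequent 'weak': {R2, R3, R4} → strengths 0.29, 0.48, 0.35
Aggregate via t-conorm [max(a, b)]: 0.48

0.48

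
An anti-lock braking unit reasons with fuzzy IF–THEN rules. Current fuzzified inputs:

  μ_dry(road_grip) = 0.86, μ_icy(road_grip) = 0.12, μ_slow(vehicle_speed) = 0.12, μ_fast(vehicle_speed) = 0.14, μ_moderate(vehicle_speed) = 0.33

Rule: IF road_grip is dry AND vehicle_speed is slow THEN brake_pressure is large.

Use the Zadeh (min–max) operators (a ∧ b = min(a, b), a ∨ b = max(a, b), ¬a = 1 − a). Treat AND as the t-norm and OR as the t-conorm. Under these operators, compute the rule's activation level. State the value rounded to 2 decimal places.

0.12

firing strength: dry=0.86, slow=0.12; AND[min(a, b)] → w = 0.12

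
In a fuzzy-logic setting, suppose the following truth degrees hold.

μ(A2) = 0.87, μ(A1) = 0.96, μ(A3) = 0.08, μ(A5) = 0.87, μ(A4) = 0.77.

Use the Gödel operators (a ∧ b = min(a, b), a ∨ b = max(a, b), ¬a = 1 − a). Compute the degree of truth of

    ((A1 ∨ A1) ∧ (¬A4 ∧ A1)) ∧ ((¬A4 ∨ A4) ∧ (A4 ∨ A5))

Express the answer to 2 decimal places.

A1 ∨ A1 = max(a, b) on (0.96, 0.96) = 0.96
¬A4 = 1 − 0.77 = 0.23
¬A4 ∧ A1 = min(a, b) on (0.23, 0.96) = 0.23
(A1 ∨ A1) ∧ (¬A4 ∧ A1) = min(a, b) on (0.96, 0.23) = 0.23
¬A4 = 1 − 0.77 = 0.23
¬A4 ∨ A4 = max(a, b) on (0.23, 0.77) = 0.77
A4 ∨ A5 = max(a, b) on (0.77, 0.87) = 0.87
(¬A4 ∨ A4) ∧ (A4 ∨ A5) = min(a, b) on (0.77, 0.87) = 0.77
((A1 ∨ A1) ∧ (¬A4 ∧ A1)) ∧ ((¬A4 ∨ A4) ∧ (A4 ∨ A5)) = min(a, b) on (0.23, 0.77) = 0.23

0.23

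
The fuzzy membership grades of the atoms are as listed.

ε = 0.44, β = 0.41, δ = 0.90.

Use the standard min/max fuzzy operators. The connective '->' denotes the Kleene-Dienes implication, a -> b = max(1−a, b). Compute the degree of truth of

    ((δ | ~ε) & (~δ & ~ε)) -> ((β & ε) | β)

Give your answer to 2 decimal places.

~ε = 1 − 0.44 = 0.56
δ | ~ε = max(a, b) on (0.90, 0.56) = 0.90
~δ = 1 − 0.90 = 0.10
~ε = 1 − 0.44 = 0.56
~δ & ~ε = min(a, b) on (0.10, 0.56) = 0.10
(δ | ~ε) & (~δ & ~ε) = min(a, b) on (0.90, 0.10) = 0.10
β & ε = min(a, b) on (0.41, 0.44) = 0.41
(β & ε) | β = max(a, b) on (0.41, 0.41) = 0.41
((δ | ~ε) & (~δ & ~ε)) -> ((β & ε) | β)  [Kleene-Dienes: max(1−a, b)] with a=0.10, b=0.41 → 0.90

0.90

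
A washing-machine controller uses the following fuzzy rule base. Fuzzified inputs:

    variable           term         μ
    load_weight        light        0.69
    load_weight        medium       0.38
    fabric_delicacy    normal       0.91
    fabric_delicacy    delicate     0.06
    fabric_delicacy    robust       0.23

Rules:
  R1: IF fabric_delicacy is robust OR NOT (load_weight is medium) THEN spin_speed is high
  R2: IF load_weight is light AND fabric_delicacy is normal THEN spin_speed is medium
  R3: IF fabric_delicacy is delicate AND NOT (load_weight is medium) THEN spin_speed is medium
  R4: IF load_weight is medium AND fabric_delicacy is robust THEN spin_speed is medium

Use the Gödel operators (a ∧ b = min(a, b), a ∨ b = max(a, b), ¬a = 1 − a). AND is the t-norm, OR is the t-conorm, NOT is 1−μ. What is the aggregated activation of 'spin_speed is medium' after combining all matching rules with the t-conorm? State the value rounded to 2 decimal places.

R1: robust=0.23, ¬medium=1−0.38=0.62; OR[max(a, b)] → w = 0.62
R2: light=0.69, normal=0.91; AND[min(a, b)] → w = 0.69
R3: delicate=0.06, ¬medium=1−0.38=0.62; AND[min(a, b)] → w = 0.06
R4: medium=0.38, robust=0.23; AND[min(a, b)] → w = 0.23
Rules with consequent 'medium': {R2, R3, R4} → strengths 0.69, 0.06, 0.23
Aggregate via t-conorm [max(a, b)]: 0.69

0.69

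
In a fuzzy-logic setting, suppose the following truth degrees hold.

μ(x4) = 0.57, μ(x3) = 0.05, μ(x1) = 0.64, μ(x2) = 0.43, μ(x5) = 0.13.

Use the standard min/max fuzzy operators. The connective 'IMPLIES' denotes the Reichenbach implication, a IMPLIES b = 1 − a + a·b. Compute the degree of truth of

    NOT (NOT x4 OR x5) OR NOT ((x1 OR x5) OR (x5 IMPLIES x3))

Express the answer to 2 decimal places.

0.57

NOT x4 = 1 − 0.57 = 0.43
NOT x4 OR x5 = max(a, b) on (0.43, 0.13) = 0.43
NOT (NOT x4 OR x5) = 1 − 0.43 = 0.57
x1 OR x5 = max(a, b) on (0.64, 0.13) = 0.64
x5 IMPLIES x3  [Reichenbach: 1 − a + a·b] with a=0.13, b=0.05 → 0.88
(x1 OR x5) OR (x5 IMPLIES x3) = max(a, b) on (0.64, 0.88) = 0.88
NOT ((x1 OR x5) OR (x5 IMPLIES x3)) = 1 − 0.88 = 0.12
NOT (NOT x4 OR x5) OR NOT ((x1 OR x5) OR (x5 IMPLIES x3)) = max(a, b) on (0.57, 0.12) = 0.57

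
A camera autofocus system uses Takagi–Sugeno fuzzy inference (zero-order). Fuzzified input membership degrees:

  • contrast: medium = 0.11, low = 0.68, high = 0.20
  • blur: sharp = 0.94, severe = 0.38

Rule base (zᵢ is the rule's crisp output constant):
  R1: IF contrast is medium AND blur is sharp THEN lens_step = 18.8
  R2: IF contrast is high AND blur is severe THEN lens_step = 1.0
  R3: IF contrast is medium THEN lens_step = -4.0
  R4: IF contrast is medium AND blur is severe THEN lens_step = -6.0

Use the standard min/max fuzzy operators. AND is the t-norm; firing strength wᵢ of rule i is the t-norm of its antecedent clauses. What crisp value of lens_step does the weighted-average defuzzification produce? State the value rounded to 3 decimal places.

R1 (z=18.8): medium=0.11, sharp=0.94; AND[min(a, b)] → w = 0.11
R2 (z=1.0): high=0.20, severe=0.38; AND[min(a, b)] → w = 0.20
R3 (z=-4.0): medium=0.11 → w = 0.11
R4 (z=-6.0): medium=0.11, severe=0.38; AND[min(a, b)] → w = 0.11
Weighted average = (0.11·18.8 + 0.20·1.0 + 0.11·-4.0 + 0.11·-6.0) / (0.11 + 0.20 + 0.11 + 0.11)
  = 1.1680 / 0.5300 = 2.204

2.204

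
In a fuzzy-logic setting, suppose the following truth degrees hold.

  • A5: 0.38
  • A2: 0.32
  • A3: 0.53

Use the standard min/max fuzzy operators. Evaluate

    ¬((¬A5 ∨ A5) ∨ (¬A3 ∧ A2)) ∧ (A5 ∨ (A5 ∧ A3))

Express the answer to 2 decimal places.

0.38

¬A5 = 1 − 0.38 = 0.62
¬A5 ∨ A5 = max(a, b) on (0.62, 0.38) = 0.62
¬A3 = 1 − 0.53 = 0.47
¬A3 ∧ A2 = min(a, b) on (0.47, 0.32) = 0.32
(¬A5 ∨ A5) ∨ (¬A3 ∧ A2) = max(a, b) on (0.62, 0.32) = 0.62
¬((¬A5 ∨ A5) ∨ (¬A3 ∧ A2)) = 1 − 0.62 = 0.38
A5 ∧ A3 = min(a, b) on (0.38, 0.53) = 0.38
A5 ∨ (A5 ∧ A3) = max(a, b) on (0.38, 0.38) = 0.38
¬((¬A5 ∨ A5) ∨ (¬A3 ∧ A2)) ∧ (A5 ∨ (A5 ∧ A3)) = min(a, b) on (0.38, 0.38) = 0.38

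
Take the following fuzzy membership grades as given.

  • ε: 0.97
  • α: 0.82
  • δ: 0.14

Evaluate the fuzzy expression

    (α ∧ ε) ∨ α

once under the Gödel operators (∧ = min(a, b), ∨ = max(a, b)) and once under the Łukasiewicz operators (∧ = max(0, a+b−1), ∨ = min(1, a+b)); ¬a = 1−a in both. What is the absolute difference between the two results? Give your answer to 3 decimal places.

Under Gödel:
  α ∧ ε = min(a, b) on (0.82, 0.97) = 0.82
  (α ∧ ε) ∨ α = max(a, b) on (0.82, 0.82) = 0.82
  → value = 0.8200
Under Łukasiewicz:
  α ∧ ε = max(0, a+b−1) on (0.82, 0.97) = 0.79
  (α ∧ ε) ∨ α = min(1, a+b) on (0.79, 0.82) = 1.00
  → value = 1.0000
|0.8200 − 1.0000| = 0.180

0.180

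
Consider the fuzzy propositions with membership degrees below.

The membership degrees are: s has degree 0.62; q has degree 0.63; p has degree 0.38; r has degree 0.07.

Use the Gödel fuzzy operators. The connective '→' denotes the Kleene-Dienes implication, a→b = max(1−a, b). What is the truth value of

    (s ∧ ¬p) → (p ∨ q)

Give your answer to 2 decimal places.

0.63

¬p = 1 − 0.38 = 0.62
s ∧ ¬p = min(a, b) on (0.62, 0.62) = 0.62
p ∨ q = max(a, b) on (0.38, 0.63) = 0.63
(s ∧ ¬p) → (p ∨ q)  [Kleene-Dienes: max(1−a, b)] with a=0.62, b=0.63 → 0.63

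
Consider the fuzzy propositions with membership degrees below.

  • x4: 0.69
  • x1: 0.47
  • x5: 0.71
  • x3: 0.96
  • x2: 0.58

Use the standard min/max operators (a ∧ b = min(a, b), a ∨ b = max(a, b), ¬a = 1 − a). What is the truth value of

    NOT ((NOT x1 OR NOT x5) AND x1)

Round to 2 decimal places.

NOT x1 = 1 − 0.47 = 0.53
NOT x5 = 1 − 0.71 = 0.29
NOT x1 OR NOT x5 = max(a, b) on (0.53, 0.29) = 0.53
(NOT x1 OR NOT x5) AND x1 = min(a, b) on (0.53, 0.47) = 0.47
NOT ((NOT x1 OR NOT x5) AND x1) = 1 − 0.47 = 0.53

0.53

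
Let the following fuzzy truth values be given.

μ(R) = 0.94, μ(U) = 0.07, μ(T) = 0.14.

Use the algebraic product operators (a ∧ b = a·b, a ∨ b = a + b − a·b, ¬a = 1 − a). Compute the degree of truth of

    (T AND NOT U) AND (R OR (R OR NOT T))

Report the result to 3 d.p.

NOT U = 1 − 0.0700 = 0.9300
T AND NOT U = a·b on (0.1400, 0.9300) = 0.1302
NOT T = 1 − 0.1400 = 0.8600
R OR NOT T = a + b − a·b on (0.9400, 0.8600) = 0.9916
R OR (R OR NOT T) = a + b − a·b on (0.9400, 0.9916) = 0.9995
(T AND NOT U) AND (R OR (R OR NOT T)) = a·b on (0.1302, 0.9995) = 0.1301

0.130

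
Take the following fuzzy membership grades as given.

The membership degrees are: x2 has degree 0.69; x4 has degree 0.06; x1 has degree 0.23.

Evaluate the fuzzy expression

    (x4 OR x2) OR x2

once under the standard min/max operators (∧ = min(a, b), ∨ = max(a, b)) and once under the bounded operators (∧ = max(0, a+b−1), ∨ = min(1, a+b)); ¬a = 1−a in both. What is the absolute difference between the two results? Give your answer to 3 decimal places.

0.310

Under standard min/max:
  x4 OR x2 = max(a, b) on (0.06, 0.69) = 0.69
  (x4 OR x2) OR x2 = max(a, b) on (0.69, 0.69) = 0.69
  → value = 0.6900
Under bounded:
  x4 OR x2 = min(1, a+b) on (0.06, 0.69) = 0.75
  (x4 OR x2) OR x2 = min(1, a+b) on (0.75, 0.69) = 1.00
  → value = 1.0000
|0.6900 − 1.0000| = 0.310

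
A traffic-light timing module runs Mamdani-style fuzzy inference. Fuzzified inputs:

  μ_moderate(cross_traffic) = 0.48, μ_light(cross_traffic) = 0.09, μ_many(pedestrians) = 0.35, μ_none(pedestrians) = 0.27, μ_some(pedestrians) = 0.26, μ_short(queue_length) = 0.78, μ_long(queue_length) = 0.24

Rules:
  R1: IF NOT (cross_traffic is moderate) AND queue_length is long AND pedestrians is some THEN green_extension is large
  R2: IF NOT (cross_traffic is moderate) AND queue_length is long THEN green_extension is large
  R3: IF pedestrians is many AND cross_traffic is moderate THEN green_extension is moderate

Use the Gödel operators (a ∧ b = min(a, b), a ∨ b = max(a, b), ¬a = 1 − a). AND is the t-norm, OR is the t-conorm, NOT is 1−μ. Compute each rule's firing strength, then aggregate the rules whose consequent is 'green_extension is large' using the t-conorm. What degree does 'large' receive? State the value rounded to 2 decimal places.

0.24

R1: ¬moderate=1−0.48=0.52, long=0.24, some=0.26; AND[min(a, b)] → w = 0.24
R2: ¬moderate=1−0.48=0.52, long=0.24; AND[min(a, b)] → w = 0.24
R3: many=0.35, moderate=0.48; AND[min(a, b)] → w = 0.35
Rules with consequent 'large': {R1, R2} → strengths 0.24, 0.24
Aggregate via t-conorm [max(a, b)]: 0.24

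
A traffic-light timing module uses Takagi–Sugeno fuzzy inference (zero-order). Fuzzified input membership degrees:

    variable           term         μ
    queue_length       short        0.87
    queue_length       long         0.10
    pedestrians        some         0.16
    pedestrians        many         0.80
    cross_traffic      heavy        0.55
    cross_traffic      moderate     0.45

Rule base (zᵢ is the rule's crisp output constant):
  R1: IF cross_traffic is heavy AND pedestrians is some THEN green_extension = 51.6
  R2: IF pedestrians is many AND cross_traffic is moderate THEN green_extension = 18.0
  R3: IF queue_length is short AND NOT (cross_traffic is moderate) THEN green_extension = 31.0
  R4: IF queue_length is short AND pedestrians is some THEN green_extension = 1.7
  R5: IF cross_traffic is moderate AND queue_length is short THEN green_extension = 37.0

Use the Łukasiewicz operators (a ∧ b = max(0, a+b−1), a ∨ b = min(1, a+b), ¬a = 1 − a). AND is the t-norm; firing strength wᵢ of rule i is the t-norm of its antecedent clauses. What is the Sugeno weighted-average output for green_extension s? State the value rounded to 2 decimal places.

R1 (z=51.6): heavy=0.55, some=0.16; AND[max(0, a+b−1)] → w = 0.00
R2 (z=18.0): many=0.80, moderate=0.45; AND[max(0, a+b−1)] → w = 0.25
R3 (z=31.0): short=0.87, ¬moderate=1−0.45=0.55; AND[max(0, a+b−1)] → w = 0.42
R4 (z=1.7): short=0.87, some=0.16; AND[max(0, a+b−1)] → w = 0.03
R5 (z=37.0): moderate=0.45, short=0.87; AND[max(0, a+b−1)] → w = 0.32
Weighted average = (0.00·51.6 + 0.25·18.0 + 0.42·31.0 + 0.03·1.7 + 0.32·37.0) / (0.00 + 0.25 + 0.42 + 0.03 + 0.32)
  = 29.4110 / 1.0200 = 28.83

28.83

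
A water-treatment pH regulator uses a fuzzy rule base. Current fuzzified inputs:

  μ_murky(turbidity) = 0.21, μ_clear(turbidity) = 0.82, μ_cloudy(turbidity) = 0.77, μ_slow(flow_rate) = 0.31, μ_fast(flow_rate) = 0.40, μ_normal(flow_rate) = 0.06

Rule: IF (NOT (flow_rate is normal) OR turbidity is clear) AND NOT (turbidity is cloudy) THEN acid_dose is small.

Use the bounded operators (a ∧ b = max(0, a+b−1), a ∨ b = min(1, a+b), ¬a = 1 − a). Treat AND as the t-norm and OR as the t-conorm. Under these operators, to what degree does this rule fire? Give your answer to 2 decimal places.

0.23

firing strength: (¬normal=1−0.06=0.94 OR clear=0.82) = 1.00; AND[max(0, a+b−1)] with ¬cloudy=1−0.77=0.23 → w = 0.23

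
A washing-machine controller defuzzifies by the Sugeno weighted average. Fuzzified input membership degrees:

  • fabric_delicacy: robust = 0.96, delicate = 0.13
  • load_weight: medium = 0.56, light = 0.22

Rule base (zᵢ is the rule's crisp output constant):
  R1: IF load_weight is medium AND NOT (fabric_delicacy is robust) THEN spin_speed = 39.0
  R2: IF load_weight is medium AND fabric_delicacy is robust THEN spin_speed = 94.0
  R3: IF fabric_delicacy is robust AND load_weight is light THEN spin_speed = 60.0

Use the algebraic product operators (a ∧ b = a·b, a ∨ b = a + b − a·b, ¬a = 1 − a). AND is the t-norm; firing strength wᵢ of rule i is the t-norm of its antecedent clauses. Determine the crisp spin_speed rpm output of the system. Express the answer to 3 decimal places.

83.091

R1 (z=39.0): medium=0.56, ¬robust=1−0.96=0.04; AND[a·b] → w = 0.0224
R2 (z=94.0): medium=0.56, robust=0.96; AND[a·b] → w = 0.5376
R3 (z=60.0): robust=0.96, light=0.22; AND[a·b] → w = 0.2112
Weighted average = (0.0224·39.0 + 0.5376·94.0 + 0.2112·60.0) / (0.0224 + 0.5376 + 0.2112)
  = 64.0800 / 0.7712 = 83.091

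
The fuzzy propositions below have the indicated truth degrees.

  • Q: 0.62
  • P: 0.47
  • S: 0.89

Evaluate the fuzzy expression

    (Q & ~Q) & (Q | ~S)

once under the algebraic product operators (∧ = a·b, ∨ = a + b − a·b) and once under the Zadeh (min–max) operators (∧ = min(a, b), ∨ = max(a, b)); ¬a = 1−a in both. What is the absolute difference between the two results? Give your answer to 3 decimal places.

0.224

Under algebraic product:
  ~Q = 1 − 0.6200 = 0.3800
  Q & ~Q = a·b on (0.6200, 0.3800) = 0.2356
  ~S = 1 − 0.8900 = 0.1100
  Q | ~S = a + b − a·b on (0.6200, 0.1100) = 0.6618
  (Q & ~Q) & (Q | ~S) = a·b on (0.2356, 0.6618) = 0.1559
  → value = 0.1559
Under Zadeh (min–max):
  ~Q = 1 − 0.62 = 0.38
  Q & ~Q = min(a, b) on (0.62, 0.38) = 0.38
  ~S = 1 − 0.89 = 0.11
  Q | ~S = max(a, b) on (0.62, 0.11) = 0.62
  (Q & ~Q) & (Q | ~S) = min(a, b) on (0.38, 0.62) = 0.38
  → value = 0.3800
|0.1559 − 0.3800| = 0.224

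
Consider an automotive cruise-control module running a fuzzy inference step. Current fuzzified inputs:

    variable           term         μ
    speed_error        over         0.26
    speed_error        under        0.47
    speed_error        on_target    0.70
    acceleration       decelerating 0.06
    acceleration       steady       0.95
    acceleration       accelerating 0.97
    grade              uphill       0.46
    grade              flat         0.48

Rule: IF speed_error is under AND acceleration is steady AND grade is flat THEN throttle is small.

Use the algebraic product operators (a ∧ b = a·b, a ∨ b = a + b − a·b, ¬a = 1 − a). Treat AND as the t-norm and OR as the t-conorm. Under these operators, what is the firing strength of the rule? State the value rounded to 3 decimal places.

0.214

firing strength: under=0.47, steady=0.95, flat=0.48; AND[a·b] → w = 0.2143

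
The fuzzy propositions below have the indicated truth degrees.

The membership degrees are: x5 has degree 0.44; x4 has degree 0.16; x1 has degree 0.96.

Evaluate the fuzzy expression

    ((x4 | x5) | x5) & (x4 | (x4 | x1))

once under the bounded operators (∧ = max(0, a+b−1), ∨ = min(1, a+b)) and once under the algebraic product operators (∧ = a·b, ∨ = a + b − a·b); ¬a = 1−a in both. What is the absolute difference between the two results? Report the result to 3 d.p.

0.284

Under bounded:
  x4 | x5 = min(1, a+b) on (0.16, 0.44) = 0.60
  (x4 | x5) | x5 = min(1, a+b) on (0.60, 0.44) = 1.00
  x4 | x1 = min(1, a+b) on (0.16, 0.96) = 1.00
  x4 | (x4 | x1) = min(1, a+b) on (0.16, 1.00) = 1.00
  ((x4 | x5) | x5) & (x4 | (x4 | x1)) = max(0, a+b−1) on (1.00, 1.00) = 1.00
  → value = 1.0000
Under algebraic product:
  x4 | x5 = a + b − a·b on (0.1600, 0.4400) = 0.5296
  (x4 | x5) | x5 = a + b − a·b on (0.5296, 0.4400) = 0.7366
  x4 | x1 = a + b − a·b on (0.1600, 0.9600) = 0.9664
  x4 | (x4 | x1) = a + b − a·b on (0.1600, 0.9664) = 0.9718
  ((x4 | x5) | x5) & (x4 | (x4 | x1)) = a·b on (0.7366, 0.9718) = 0.7158
  → value = 0.7158
|1.0000 − 0.7158| = 0.284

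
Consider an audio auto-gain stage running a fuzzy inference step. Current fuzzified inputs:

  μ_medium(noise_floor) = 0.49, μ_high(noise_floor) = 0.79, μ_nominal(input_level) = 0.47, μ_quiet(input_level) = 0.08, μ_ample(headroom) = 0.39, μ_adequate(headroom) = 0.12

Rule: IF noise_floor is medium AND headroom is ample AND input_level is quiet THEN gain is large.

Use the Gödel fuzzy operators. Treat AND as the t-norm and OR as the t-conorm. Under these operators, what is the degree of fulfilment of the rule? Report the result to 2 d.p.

firing strength: medium=0.49, ample=0.39, quiet=0.08; AND[min(a, b)] → w = 0.08

0.08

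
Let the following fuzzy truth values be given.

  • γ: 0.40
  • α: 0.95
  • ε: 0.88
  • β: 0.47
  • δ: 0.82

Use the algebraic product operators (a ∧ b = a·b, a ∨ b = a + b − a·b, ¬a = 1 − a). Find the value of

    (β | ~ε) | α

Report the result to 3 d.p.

~ε = 1 − 0.8800 = 0.1200
β | ~ε = a + b − a·b on (0.4700, 0.1200) = 0.5336
(β | ~ε) | α = a + b − a·b on (0.5336, 0.9500) = 0.9767

0.977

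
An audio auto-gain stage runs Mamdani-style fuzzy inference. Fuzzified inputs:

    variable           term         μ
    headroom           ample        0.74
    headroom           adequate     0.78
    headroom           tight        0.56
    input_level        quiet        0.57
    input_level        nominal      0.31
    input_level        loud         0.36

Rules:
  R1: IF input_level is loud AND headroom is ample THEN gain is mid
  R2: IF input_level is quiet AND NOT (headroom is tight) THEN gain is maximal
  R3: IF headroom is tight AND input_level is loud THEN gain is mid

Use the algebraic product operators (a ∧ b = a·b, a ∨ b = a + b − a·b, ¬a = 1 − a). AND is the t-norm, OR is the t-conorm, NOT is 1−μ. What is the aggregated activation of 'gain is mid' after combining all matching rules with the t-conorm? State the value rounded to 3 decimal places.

R1: loud=0.36, ample=0.74; AND[a·b] → w = 0.2664
R2: quiet=0.57, ¬tight=1−0.56=0.44; AND[a·b] → w = 0.2508
R3: tight=0.56, loud=0.36; AND[a·b] → w = 0.2016
Rules with consequent 'mid': {R1, R3} → strengths 0.2664, 0.2016
Aggregate via t-conorm [a + b − a·b]: 0.4143

0.414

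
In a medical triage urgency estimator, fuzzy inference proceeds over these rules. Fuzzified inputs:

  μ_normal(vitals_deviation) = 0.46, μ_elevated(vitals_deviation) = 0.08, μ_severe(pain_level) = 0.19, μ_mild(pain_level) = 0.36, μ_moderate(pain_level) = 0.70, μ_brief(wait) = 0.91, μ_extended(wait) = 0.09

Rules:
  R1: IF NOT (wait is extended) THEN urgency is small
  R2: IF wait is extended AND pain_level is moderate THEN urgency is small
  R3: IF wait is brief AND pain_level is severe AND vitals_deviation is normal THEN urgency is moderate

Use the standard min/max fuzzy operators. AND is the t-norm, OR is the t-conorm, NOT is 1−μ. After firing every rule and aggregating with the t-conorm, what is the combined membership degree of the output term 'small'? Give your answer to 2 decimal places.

0.91

R1: ¬extended=1−0.09=0.91 → w = 0.91
R2: extended=0.09, moderate=0.70; AND[min(a, b)] → w = 0.09
R3: brief=0.91, severe=0.19, normal=0.46; AND[min(a, b)] → w = 0.19
Rules with consequent 'small': {R1, R2} → strengths 0.91, 0.09
Aggregate via t-conorm [max(a, b)]: 0.91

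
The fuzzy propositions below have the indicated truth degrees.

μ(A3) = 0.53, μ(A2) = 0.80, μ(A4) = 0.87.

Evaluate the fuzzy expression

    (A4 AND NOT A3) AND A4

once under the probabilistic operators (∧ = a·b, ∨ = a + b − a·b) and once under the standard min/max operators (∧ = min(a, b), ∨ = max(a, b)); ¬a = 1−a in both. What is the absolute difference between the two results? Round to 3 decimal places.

Under probabilistic:
  NOT A3 = 1 − 0.5300 = 0.4700
  A4 AND NOT A3 = a·b on (0.8700, 0.4700) = 0.4089
  (A4 AND NOT A3) AND A4 = a·b on (0.4089, 0.8700) = 0.3557
  → value = 0.3557
Under standard min/max:
  NOT A3 = 1 − 0.53 = 0.47
  A4 AND NOT A3 = min(a, b) on (0.87, 0.47) = 0.47
  (A4 AND NOT A3) AND A4 = min(a, b) on (0.47, 0.87) = 0.47
  → value = 0.4700
|0.3557 − 0.4700| = 0.114

0.114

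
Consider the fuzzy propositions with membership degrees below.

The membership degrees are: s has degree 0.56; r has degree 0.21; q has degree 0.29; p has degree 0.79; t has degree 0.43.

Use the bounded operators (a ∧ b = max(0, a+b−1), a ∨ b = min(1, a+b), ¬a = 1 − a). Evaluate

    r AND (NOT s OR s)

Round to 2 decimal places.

NOT s = 1 − 0.56 = 0.44
NOT s OR s = min(1, a+b) on (0.44, 0.56) = 1.00
r AND (NOT s OR s) = max(0, a+b−1) on (0.21, 1.00) = 0.21

0.21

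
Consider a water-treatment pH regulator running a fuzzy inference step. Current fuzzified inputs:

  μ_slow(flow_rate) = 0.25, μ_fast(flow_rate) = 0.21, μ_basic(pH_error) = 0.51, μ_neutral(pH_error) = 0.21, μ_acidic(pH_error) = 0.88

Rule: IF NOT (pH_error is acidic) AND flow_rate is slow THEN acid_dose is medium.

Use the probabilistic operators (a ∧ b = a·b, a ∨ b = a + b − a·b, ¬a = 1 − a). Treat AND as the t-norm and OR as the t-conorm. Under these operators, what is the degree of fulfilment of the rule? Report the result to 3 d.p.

firing strength: ¬acidic=1−0.88=0.12, slow=0.25; AND[a·b] → w = 0.0300

0.030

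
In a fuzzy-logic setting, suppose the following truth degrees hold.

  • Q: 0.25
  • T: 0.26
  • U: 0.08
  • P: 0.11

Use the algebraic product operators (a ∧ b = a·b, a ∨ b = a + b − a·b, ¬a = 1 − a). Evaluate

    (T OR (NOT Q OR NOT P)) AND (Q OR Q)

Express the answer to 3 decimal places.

0.429

NOT Q = 1 − 0.2500 = 0.7500
NOT P = 1 − 0.1100 = 0.8900
NOT Q OR NOT P = a + b − a·b on (0.7500, 0.8900) = 0.9725
T OR (NOT Q OR NOT P) = a + b − a·b on (0.2600, 0.9725) = 0.9797
Q OR Q = a + b − a·b on (0.2500, 0.2500) = 0.4375
(T OR (NOT Q OR NOT P)) AND (Q OR Q) = a·b on (0.9797, 0.4375) = 0.4286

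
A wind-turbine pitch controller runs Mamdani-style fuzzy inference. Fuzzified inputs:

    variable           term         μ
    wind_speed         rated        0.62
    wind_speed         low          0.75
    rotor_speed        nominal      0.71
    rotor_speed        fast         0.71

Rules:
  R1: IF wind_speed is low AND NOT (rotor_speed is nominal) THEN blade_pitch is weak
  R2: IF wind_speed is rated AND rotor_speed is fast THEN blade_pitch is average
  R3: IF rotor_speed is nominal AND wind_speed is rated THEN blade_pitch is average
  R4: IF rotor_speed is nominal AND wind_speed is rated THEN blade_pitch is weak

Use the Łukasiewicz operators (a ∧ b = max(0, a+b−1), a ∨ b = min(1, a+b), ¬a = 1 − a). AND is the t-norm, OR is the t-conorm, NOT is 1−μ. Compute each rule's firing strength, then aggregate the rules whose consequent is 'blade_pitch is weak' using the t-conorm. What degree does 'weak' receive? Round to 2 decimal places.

R1: low=0.75, ¬nominal=1−0.71=0.29; AND[max(0, a+b−1)] → w = 0.04
R2: rated=0.62, fast=0.71; AND[max(0, a+b−1)] → w = 0.33
R3: nominal=0.71, rated=0.62; AND[max(0, a+b−1)] → w = 0.33
R4: nominal=0.71, rated=0.62; AND[max(0, a+b−1)] → w = 0.33
Rules with consequent 'weak': {R1, R4} → strengths 0.04, 0.33
Aggregate via t-conorm [min(1, a+b)]: 0.37

0.37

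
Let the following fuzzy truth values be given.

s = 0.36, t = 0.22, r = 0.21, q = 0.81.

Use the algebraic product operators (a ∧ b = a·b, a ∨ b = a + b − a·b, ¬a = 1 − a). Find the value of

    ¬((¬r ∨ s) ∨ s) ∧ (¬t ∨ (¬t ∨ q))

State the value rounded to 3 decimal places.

0.085

¬r = 1 − 0.2100 = 0.7900
¬r ∨ s = a + b − a·b on (0.7900, 0.3600) = 0.8656
(¬r ∨ s) ∨ s = a + b − a·b on (0.8656, 0.3600) = 0.9140
¬((¬r ∨ s) ∨ s) = 1 − 0.9140 = 0.0860
¬t = 1 − 0.2200 = 0.7800
¬t = 1 − 0.2200 = 0.7800
¬t ∨ q = a + b − a·b on (0.7800, 0.8100) = 0.9582
¬t ∨ (¬t ∨ q) = a + b − a·b on (0.7800, 0.9582) = 0.9908
¬((¬r ∨ s) ∨ s) ∧ (¬t ∨ (¬t ∨ q)) = a·b on (0.0860, 0.9908) = 0.0852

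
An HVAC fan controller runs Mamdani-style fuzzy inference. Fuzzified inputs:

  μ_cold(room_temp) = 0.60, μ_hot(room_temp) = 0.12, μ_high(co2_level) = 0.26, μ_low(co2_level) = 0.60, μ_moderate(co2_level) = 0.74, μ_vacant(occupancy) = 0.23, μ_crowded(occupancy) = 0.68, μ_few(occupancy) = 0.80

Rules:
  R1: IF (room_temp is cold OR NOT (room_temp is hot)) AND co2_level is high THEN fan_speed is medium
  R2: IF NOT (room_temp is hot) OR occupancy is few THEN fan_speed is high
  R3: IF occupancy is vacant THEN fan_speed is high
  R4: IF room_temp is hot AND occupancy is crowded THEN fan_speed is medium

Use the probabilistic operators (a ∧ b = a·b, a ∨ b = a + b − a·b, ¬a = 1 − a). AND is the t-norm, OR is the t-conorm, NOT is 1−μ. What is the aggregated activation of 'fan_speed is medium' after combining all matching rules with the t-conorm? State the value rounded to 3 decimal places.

0.309

R1: (cold=0.60 OR ¬hot=1−0.12=0.88) = 0.9520; AND[a·b] with high=0.26 → w = 0.2475
R2: ¬hot=1−0.12=0.88, few=0.80; OR[a + b − a·b] → w = 0.9760
R3: vacant=0.23 → w = 0.2300
R4: hot=0.12, crowded=0.68; AND[a·b] → w = 0.0816
Rules with consequent 'medium': {R1, R4} → strengths 0.2475, 0.0816
Aggregate via t-conorm [a + b − a·b]: 0.3089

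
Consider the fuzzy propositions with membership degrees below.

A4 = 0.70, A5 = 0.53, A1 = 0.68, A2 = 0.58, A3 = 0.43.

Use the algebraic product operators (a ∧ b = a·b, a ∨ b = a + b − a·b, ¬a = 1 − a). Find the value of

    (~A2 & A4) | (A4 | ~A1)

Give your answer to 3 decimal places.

0.856

~A2 = 1 − 0.5800 = 0.4200
~A2 & A4 = a·b on (0.4200, 0.7000) = 0.2940
~A1 = 1 − 0.6800 = 0.3200
A4 | ~A1 = a + b − a·b on (0.7000, 0.3200) = 0.7960
(~A2 & A4) | (A4 | ~A1) = a + b − a·b on (0.2940, 0.7960) = 0.8560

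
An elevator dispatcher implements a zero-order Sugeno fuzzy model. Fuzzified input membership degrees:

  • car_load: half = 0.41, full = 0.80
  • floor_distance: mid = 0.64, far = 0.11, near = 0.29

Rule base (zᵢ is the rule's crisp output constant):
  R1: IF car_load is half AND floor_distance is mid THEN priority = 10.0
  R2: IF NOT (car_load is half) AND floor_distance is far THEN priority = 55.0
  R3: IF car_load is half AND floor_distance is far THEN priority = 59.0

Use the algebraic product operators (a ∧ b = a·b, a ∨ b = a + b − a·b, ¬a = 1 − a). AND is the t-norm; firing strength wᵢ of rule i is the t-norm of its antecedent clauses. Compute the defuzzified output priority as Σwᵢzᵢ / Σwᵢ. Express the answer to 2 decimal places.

R1 (z=10.0): half=0.41, mid=0.64; AND[a·b] → w = 0.2624
R2 (z=55.0): ¬half=1−0.41=0.59, far=0.11; AND[a·b] → w = 0.0649
R3 (z=59.0): half=0.41, far=0.11; AND[a·b] → w = 0.0451
Weighted average = (0.2624·10.0 + 0.0649·55.0 + 0.0451·59.0) / (0.2624 + 0.0649 + 0.0451)
  = 8.8544 / 0.3724 = 23.78

23.78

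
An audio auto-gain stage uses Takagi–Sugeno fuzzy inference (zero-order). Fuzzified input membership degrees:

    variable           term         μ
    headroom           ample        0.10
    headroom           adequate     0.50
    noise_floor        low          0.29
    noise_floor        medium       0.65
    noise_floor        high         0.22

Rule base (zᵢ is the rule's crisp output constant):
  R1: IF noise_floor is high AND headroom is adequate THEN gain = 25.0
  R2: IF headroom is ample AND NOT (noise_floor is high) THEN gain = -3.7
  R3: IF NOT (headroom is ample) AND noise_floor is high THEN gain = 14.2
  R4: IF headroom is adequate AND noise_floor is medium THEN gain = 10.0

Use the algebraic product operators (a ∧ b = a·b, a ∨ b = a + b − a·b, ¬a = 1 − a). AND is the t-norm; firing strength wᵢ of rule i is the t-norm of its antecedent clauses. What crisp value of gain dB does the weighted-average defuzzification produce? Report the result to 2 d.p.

R1 (z=25.0): high=0.22, adequate=0.50; AND[a·b] → w = 0.1100
R2 (z=-3.7): ample=0.10, ¬high=1−0.22=0.78; AND[a·b] → w = 0.0780
R3 (z=14.2): ¬ample=1−0.10=0.90, high=0.22; AND[a·b] → w = 0.1980
R4 (z=10.0): adequate=0.50, medium=0.65; AND[a·b] → w = 0.3250
Weighted average = (0.1100·25.0 + 0.0780·-3.7 + 0.1980·14.2 + 0.3250·10.0) / (0.1100 + 0.0780 + 0.1980 + 0.3250)
  = 8.5230 / 0.7110 = 11.99

11.99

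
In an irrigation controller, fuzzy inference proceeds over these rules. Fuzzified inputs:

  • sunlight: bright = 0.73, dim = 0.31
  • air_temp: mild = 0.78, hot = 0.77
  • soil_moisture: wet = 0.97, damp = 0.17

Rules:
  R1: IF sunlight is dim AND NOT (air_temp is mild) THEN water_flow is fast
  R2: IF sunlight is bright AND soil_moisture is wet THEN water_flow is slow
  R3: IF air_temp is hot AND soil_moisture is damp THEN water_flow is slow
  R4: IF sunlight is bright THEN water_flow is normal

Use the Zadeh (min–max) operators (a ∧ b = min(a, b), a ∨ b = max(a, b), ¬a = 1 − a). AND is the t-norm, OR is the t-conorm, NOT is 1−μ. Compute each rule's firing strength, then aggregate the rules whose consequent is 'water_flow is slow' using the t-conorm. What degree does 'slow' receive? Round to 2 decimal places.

R1: dim=0.31, ¬mild=1−0.78=0.22; AND[min(a, b)] → w = 0.22
R2: bright=0.73, wet=0.97; AND[min(a, b)] → w = 0.73
R3: hot=0.77, damp=0.17; AND[min(a, b)] → w = 0.17
R4: bright=0.73 → w = 0.73
Rules with consequent 'slow': {R2, R3} → strengths 0.73, 0.17
Aggregate via t-conorm [max(a, b)]: 0.73

0.73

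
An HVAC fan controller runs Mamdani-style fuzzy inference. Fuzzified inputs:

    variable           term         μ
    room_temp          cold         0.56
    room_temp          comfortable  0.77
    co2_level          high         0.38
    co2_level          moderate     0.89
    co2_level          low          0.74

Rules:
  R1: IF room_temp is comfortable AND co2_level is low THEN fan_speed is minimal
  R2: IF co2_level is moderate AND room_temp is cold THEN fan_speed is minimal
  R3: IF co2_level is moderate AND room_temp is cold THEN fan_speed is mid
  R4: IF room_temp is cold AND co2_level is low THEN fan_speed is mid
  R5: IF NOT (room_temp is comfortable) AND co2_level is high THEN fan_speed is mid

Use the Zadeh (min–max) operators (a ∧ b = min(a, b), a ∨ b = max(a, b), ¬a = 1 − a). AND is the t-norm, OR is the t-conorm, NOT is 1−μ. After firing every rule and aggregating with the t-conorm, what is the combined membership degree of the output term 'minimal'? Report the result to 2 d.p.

0.74

R1: comfortable=0.77, low=0.74; AND[min(a, b)] → w = 0.74
R2: moderate=0.89, cold=0.56; AND[min(a, b)] → w = 0.56
R3: moderate=0.89, cold=0.56; AND[min(a, b)] → w = 0.56
R4: cold=0.56, low=0.74; AND[min(a, b)] → w = 0.56
R5: ¬comfortable=1−0.77=0.23, high=0.38; AND[min(a, b)] → w = 0.23
Rules with consequent 'minimal': {R1, R2} → strengths 0.74, 0.56
Aggregate via t-conorm [max(a, b)]: 0.74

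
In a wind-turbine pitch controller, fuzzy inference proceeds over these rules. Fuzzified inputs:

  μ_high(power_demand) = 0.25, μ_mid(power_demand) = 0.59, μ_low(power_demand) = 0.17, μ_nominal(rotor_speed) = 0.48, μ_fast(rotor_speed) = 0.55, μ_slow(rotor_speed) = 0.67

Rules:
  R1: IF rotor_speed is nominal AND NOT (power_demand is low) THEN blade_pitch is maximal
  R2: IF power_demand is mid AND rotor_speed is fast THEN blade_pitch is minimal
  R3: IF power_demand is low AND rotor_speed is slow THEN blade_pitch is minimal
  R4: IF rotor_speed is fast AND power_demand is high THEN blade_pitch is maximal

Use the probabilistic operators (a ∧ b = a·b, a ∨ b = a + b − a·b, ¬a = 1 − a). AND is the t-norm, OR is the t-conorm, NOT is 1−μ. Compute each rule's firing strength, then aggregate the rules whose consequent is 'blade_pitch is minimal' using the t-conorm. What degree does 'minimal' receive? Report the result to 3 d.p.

R1: nominal=0.48, ¬low=1−0.17=0.83; AND[a·b] → w = 0.3984
R2: mid=0.59, fast=0.55; AND[a·b] → w = 0.3245
R3: low=0.17, slow=0.67; AND[a·b] → w = 0.1139
R4: fast=0.55, high=0.25; AND[a·b] → w = 0.1375
Rules with consequent 'minimal': {R2, R3} → strengths 0.3245, 0.1139
Aggregate via t-conorm [a + b − a·b]: 0.4014

0.401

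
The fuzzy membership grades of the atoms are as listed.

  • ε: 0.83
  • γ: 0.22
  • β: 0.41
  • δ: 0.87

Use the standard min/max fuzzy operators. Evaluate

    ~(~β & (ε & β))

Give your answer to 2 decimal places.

0.59

~β = 1 − 0.41 = 0.59
ε & β = min(a, b) on (0.83, 0.41) = 0.41
~β & (ε & β) = min(a, b) on (0.59, 0.41) = 0.41
~(~β & (ε & β)) = 1 − 0.41 = 0.59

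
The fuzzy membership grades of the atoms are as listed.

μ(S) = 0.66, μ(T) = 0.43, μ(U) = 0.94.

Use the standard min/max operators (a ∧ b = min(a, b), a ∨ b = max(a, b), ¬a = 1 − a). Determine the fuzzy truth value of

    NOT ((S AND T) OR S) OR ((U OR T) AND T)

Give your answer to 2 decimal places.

S AND T = min(a, b) on (0.66, 0.43) = 0.43
(S AND T) OR S = max(a, b) on (0.43, 0.66) = 0.66
NOT ((S AND T) OR S) = 1 − 0.66 = 0.34
U OR T = max(a, b) on (0.94, 0.43) = 0.94
(U OR T) AND T = min(a, b) on (0.94, 0.43) = 0.43
NOT ((S AND T) OR S) OR ((U OR T) AND T) = max(a, b) on (0.34, 0.43) = 0.43

0.43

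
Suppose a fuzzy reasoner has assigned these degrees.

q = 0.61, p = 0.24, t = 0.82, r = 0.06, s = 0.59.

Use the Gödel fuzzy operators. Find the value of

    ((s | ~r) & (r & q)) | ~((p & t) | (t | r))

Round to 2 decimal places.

~r = 1 − 0.06 = 0.94
s | ~r = max(a, b) on (0.59, 0.94) = 0.94
r & q = min(a, b) on (0.06, 0.61) = 0.06
(s | ~r) & (r & q) = min(a, b) on (0.94, 0.06) = 0.06
p & t = min(a, b) on (0.24, 0.82) = 0.24
t | r = max(a, b) on (0.82, 0.06) = 0.82
(p & t) | (t | r) = max(a, b) on (0.24, 0.82) = 0.82
~((p & t) | (t | r)) = 1 − 0.82 = 0.18
((s | ~r) & (r & q)) | ~((p & t) | (t | r)) = max(a, b) on (0.06, 0.18) = 0.18

0.18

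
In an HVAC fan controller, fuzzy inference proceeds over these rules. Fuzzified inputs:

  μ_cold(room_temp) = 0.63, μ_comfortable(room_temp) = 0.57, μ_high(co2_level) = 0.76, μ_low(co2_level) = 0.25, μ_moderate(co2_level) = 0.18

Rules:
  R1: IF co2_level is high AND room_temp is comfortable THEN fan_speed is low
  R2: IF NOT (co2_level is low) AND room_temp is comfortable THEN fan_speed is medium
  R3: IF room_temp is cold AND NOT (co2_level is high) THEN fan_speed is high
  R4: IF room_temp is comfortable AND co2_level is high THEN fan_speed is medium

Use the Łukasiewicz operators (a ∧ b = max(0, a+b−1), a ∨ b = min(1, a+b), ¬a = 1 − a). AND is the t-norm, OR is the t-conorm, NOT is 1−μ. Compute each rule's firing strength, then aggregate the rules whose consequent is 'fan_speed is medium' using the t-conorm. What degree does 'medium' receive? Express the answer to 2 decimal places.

R1: high=0.76, comfortable=0.57; AND[max(0, a+b−1)] → w = 0.33
R2: ¬low=1−0.25=0.75, comfortable=0.57; AND[max(0, a+b−1)] → w = 0.32
R3: cold=0.63, ¬high=1−0.76=0.24; AND[max(0, a+b−1)] → w = 0.00
R4: comfortable=0.57, high=0.76; AND[max(0, a+b−1)] → w = 0.33
Rules with consequent 'medium': {R2, R4} → strengths 0.32, 0.33
Aggregate via t-conorm [min(1, a+b)]: 0.65

0.65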